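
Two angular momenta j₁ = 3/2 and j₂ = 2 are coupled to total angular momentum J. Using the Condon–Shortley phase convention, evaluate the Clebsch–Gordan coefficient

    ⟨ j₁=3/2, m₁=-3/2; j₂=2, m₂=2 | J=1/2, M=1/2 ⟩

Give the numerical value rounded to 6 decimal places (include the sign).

-0.632456  (= −√(2/5))

j₁+j₂−J=3  J+j₁−j₂=0  J−j₁+j₂=1  j₁+j₂+J+1=5
(j₁±m₁, j₂±m₂, J±M) = (0,3,4,0,1,0)
P² = 72/5
sum k=3..3:
  [3] −1/6 = -1/6
S = -1/6
C² = P²·S² = 2/5 ; C = -0.632456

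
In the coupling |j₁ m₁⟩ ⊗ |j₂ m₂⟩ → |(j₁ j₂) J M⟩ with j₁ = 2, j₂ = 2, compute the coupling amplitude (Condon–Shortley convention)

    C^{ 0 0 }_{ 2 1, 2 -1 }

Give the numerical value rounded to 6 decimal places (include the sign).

triangle: 4!·0!·0!/5! = 24/120
(j±m)!: 3!·1!·1!·3!·0!·0! = 36
prefactor² = (2J+1)·Δ·N² = 36/5
  k=1: −1/(1!·3!·0!·0!·0!·0!) = -1/6
Σ = -1/6  ⇒  CG² = 36/5·(-1/6)² = 1/5
CG = −√(1/5) = -0.447214

−√(1/5) = -0.447214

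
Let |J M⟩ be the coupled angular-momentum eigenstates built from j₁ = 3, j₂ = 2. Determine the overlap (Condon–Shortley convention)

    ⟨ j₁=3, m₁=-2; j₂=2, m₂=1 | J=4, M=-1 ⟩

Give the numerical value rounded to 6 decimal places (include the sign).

triangle: 1!*5!*3!/10! = 720/3628800
(j±m)!: 1!*5!*3!*1!*3!*5! = 518400
prefactor² = (2J+1)*Δ*N² = 6480/7
  k=0: +1/(0!*1!*5!*3!*0!*0!) = 1/720
  k=1: −1/(1!*0!*4!*2!*1!*1!) = -1/48
Σ = -7/360  ⇒  CG² = 6480/7*(-7/360)² = 7/20
CG = −√(7/20) = -0.591608

-0.591608  (= −√(7/20))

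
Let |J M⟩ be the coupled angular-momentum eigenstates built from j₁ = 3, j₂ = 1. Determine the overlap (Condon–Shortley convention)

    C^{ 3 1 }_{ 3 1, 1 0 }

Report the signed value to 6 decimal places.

√[7·1!5!1!/8! · 4!2!1!1!4!2!] = √(48)
  +(−1)^0/∏(0,1,2,1,3,0)! = 1/12  (running 1/12)
  +(−1)^1/∏(1,0,1,0,4,1)! = -1/24  (running 1/24)
⟨..|..⟩ = √(48)·(1/24) = +0.288675

+0.288675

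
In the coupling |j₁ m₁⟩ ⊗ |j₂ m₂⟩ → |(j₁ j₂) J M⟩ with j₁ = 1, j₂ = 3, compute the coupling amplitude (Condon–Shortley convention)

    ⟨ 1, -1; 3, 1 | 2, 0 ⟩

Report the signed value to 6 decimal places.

√[5·2!0!4!/7! · 0!2!4!2!2!2!] = √(128/7)
  +(−1)^2/∏(2,0,0,2,0,2)! = 1/8  (running 1/8)
⟨..|..⟩ = √(128/7)·(1/8) = +0.534522

+√(2/7) ≈ +0.534522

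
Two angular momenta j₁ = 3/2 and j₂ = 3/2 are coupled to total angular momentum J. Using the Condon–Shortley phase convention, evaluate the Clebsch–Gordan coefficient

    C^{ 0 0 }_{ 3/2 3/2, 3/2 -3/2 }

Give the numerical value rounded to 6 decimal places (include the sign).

+√(1/4) = +0.500000

triangle: 3!*0!*0!/4! = 6/24
(j±m)!: 3!*0!*0!*3!*0!*0! = 36
prefactor² = (2J+1)*Δ*N² = 9
  k=0: +1/(0!*3!*0!*0!*0!*0!) = 1/6
Σ = 1/6  ⇒  CG² = 9*1/6² = 1/4
CG = +√(1/4) = +0.500000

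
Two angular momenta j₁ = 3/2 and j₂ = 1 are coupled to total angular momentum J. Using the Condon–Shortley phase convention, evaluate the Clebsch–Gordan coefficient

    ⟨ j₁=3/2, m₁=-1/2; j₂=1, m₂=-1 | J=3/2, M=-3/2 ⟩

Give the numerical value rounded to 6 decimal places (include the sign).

triangle: 1!*2!*1!/5! = 2/120
(j±m)!: 1!*2!*0!*2!*0!*3! = 24
prefactor² = (2J+1)*Δ*N² = 8/5
  k=0: +1/(0!*1!*2!*0!*0!*1!) = 1/2
Σ = 1/2  ⇒  CG² = 8/5*1/2² = 2/5
CG = +√(2/5) = +0.632456

+√(2/5) ≈ +0.632456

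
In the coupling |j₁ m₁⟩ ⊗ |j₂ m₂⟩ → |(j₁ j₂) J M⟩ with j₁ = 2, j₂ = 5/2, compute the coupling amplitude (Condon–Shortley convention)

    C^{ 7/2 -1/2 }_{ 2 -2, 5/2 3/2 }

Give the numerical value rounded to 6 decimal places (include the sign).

√[8·1!3!4!/9! · 0!4!4!1!3!4!] = √(9216/35)
  +(−1)^1/∏(1,0,3,3,0,1)! = -1/36  (running -1/36)
⟨..|..⟩ = √(9216/35)·(-1/36) = -0.450749

-0.450749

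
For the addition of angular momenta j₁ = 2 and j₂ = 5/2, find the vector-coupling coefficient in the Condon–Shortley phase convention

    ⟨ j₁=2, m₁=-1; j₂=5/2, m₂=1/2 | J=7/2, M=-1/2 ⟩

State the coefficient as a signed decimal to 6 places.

-0.557773

j₁+j₂−J=1  J+j₁−j₂=3  J−j₁+j₂=4  j₁+j₂+J+1=9
(j₁±m₁, j₂±m₂, J±M) = (1,3,3,2,3,4)
P² = 1152/35
sum k=0..1:
  [0] +1/36 = 1/36
  [1] −1/8 = -1/8
S = -7/72
C² = P²·S² = 14/45 ; C = -0.557773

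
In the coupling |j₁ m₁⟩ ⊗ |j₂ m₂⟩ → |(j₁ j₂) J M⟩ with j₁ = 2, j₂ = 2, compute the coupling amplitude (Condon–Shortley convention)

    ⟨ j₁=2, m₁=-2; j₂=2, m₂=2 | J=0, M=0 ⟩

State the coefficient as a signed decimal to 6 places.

j₁+j₂−J=4  J+j₁−j₂=0  J−j₁+j₂=0  j₁+j₂+J+1=5
(j₁±m₁, j₂±m₂, J±M) = (0,4,4,0,0,0)
P² = 576/5
sum k=4..4:
  [4] +1/24 = 1/24
S = 1/24
C² = P²·S² = 1/5 ; C = +0.447214

+√(1/5) = +0.447214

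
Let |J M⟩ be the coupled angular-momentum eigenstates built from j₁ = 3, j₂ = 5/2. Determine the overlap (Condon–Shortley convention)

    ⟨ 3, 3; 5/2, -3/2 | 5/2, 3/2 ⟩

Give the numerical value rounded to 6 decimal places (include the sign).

+0.617213  (= +√(8/21))

triangle: 3!·3!·2!/9! = 72/362880
(j±m)!: 6!·0!·1!·4!·4!·1! = 414720
prefactor² = (2J+1)·Δ·N² = 3456/7
  k=0: +1/(0!·3!·0!·1!·3!·1!) = 1/36
Σ = 1/36  ⇒  CG² = 3456/7·1/36² = 8/21
CG = +√(8/21) = +0.617213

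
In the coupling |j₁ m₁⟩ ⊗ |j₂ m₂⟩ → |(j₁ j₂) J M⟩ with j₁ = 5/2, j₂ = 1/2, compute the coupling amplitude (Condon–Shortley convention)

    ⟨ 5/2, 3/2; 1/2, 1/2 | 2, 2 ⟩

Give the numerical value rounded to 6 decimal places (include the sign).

−√(1/6) ≈ -0.408248

√[5·1!4!0!/6! · 4!1!1!0!4!0!] = √(96)
  +(−1)^1/∏(1,0,0,0,4,0)! = -1/24  (running -1/24)
⟨..|..⟩ = √(96)·(-1/24) = -0.408248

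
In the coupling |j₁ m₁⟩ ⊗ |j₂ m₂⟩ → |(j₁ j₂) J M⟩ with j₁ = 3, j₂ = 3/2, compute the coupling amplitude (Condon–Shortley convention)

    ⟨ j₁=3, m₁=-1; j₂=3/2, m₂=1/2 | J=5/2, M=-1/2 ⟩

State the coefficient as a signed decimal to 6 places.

−√(1/70) = -0.119523

triangle: 2!*4!*1!/8! = 48/40320
(j±m)!: 2!*4!*2!*1!*2!*3! = 1152
prefactor² = (2J+1)*Δ*N² = 288/35
  k=1: −1/(1!*1!*3!*1!*1!*0!) = -1/6
  k=2: +1/(2!*0!*2!*0!*2!*1!) = 1/8
Σ = -1/24  ⇒  CG² = 288/35*(-1/24)² = 1/70
CG = −√(1/70) = -0.119523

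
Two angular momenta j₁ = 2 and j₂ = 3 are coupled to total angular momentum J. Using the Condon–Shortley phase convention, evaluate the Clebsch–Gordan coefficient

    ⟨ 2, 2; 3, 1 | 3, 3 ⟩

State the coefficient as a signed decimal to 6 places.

+0.408248  (= +√(1/6))

√[7·2!2!4!/9! · 4!0!4!2!6!0!] = √(1536)
  +(−1)^0/∏(0,2,0,4,2,0)! = 1/96  (running 1/96)
⟨..|..⟩ = √(1536)·(1/96) = +0.408248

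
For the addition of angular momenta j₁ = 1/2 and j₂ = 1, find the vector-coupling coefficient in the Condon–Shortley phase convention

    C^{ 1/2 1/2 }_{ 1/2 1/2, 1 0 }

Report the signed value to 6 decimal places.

+0.577350  (= +√(1/3))

j₁+j₂−J=1  J+j₁−j₂=0  J−j₁+j₂=1  j₁+j₂+J+1=3
(j₁±m₁, j₂±m₂, J±M) = (1,0,1,1,1,0)
P² = 1/3
sum k=0..0:
  [0] +1/1 = 1
S = 1
C² = P²·S² = 1/3 ; C = +0.577350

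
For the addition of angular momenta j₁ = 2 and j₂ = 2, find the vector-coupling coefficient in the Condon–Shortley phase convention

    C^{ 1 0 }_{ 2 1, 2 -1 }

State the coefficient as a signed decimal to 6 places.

j₁+j₂−J=3  J+j₁−j₂=1  J−j₁+j₂=1  j₁+j₂+J+1=6
(j₁±m₁, j₂±m₂, J±M) = (3,1,1,3,1,1)
P² = 9/10
sum k=0..1:
  [0] +1/6 = 1/6
  [1] −1/2 = -1/2
S = -1/3
C² = P²·S² = 1/10 ; C = -0.316228

−√(1/10) = -0.316228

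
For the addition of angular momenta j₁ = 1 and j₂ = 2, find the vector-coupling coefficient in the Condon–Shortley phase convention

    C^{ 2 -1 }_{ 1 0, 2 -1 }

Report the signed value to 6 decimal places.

triangle: 1!*1!*3!/6! = 6/720
(j±m)!: 1!*1!*1!*3!*1!*3! = 36
prefactor² = (2J+1)*Δ*N² = 3/2
  k=0: +1/(0!*1!*1!*1!*0!*2!) = 1/2
  k=1: −1/(1!*0!*0!*0!*1!*3!) = -1/6
Σ = 1/3  ⇒  CG² = 3/2*1/3² = 1/6
CG = +√(1/6) = +0.408248

+0.408248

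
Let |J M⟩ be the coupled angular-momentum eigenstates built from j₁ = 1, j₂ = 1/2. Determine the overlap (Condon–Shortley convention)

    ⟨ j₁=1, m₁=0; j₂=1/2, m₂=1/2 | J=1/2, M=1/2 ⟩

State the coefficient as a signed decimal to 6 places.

-0.577350  (= −√(1/3))

triangle: 1!×1!×0!/3! = 1/6
(j±m)!: 1!×1!×1!×0!×1!×0! = 1
prefactor² = (2J+1)×Δ×N² = 1/3
  k=1: −1/(1!×0!×0!×0!×1!×0!) = -1
Σ = -1  ⇒  CG² = 1/3×(-1)² = 1/3
CG = −√(1/3) = -0.577350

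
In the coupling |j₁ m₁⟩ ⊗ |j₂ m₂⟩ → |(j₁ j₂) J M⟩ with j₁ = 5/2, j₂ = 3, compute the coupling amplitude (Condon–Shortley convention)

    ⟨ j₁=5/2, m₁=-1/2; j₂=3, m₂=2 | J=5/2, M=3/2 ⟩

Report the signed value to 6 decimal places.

+0.267261  (= +√(1/14))

√[6·3!2!3!/9! · 2!3!5!1!4!1!] = √(288/7)
  +(−1)^2/∏(2,1,1,3,1,0)! = 1/12  (running 1/12)
  +(−1)^3/∏(3,0,0,2,2,1)! = -1/24  (running 1/24)
⟨..|..⟩ = √(288/7)·(1/24) = +0.267261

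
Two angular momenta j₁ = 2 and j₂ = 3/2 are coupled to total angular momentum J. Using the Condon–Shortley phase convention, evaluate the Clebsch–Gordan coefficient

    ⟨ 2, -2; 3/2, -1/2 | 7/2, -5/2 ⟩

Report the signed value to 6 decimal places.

+√(3/7) = +0.654654

triangle: 0!*4!*3!/8! = 144/40320
(j±m)!: 0!*4!*1!*2!*1!*6! = 34560
prefactor² = (2J+1)*Δ*N² = 6912/7
  k=0: +1/(0!*0!*4!*1!*0!*2!) = 1/48
Σ = 1/48  ⇒  CG² = 6912/7*1/48² = 3/7
CG = +√(3/7) = +0.654654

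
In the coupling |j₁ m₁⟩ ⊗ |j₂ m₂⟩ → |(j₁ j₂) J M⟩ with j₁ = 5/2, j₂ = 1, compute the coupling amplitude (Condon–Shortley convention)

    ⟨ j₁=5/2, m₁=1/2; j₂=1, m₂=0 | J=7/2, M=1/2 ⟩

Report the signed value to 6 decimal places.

√[8·0!5!2!/8! · 3!2!1!1!4!3!] = √(576/7)
  +(−1)^0/∏(0,0,2,1,3,1)! = 1/12  (running 1/12)
⟨..|..⟩ = √(576/7)·(1/12) = +0.755929

+0.755929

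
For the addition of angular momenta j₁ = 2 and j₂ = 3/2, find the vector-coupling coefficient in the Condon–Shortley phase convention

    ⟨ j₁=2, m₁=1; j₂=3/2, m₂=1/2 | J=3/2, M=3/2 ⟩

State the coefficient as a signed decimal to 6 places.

triangle: 2!×2!×1!/6! = 4/720
(j±m)!: 3!×1!×2!×1!×3!×0! = 72
prefactor² = (2J+1)×Δ×N² = 8/5
  k=1: −1/(1!×1!×0!×1!×2!×0!) = -1/2
Σ = -1/2  ⇒  CG² = 8/5×(-1/2)² = 2/5
CG = −√(2/5) = -0.632456

-0.632456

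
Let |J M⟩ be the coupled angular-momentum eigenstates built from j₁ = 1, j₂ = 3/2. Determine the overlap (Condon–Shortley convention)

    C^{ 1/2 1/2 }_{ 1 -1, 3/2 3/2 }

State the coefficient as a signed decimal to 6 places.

+0.707107  (= +√(1/2))

√[2·2!0!1!/4! · 0!2!3!0!1!0!] = √(2)
  +(−1)^2/∏(2,0,0,1,0,0)! = 1/2  (running 1/2)
⟨..|..⟩ = √(2)·(1/2) = +0.707107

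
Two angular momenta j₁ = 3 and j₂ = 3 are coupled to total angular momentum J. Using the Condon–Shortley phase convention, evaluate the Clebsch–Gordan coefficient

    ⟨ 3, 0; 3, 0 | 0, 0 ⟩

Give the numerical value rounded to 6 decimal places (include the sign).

−√(1/7) ≈ -0.377964

triangle: 6!*0!*0!/7! = 720/5040
(j±m)!: 3!*3!*3!*3!*0!*0! = 1296
prefactor² = (2J+1)*Δ*N² = 1296/7
  k=3: −1/(3!*3!*0!*0!*0!*0!) = -1/36
Σ = -1/36  ⇒  CG² = 1296/7*(-1/36)² = 1/7
CG = −√(1/7) = -0.377964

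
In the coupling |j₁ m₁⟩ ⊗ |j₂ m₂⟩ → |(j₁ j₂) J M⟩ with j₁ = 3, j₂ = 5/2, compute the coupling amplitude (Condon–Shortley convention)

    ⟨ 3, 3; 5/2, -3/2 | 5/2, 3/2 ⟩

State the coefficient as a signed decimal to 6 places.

√[6·3!3!2!/9! · 6!0!1!4!4!1!] = √(3456/7)
  +(−1)^0/∏(0,3,0,1,3,1)! = 1/36  (running 1/36)
⟨..|..⟩ = √(3456/7)·(1/36) = +0.617213

+0.617213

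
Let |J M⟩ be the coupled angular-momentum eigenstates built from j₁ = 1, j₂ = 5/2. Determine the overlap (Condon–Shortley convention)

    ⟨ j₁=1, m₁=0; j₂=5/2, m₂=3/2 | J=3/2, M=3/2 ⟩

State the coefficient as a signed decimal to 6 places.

√[4·2!0!3!/6! · 1!1!4!1!3!0!] = √(48/5)
  +(−1)^1/∏(1,1,0,3,0,0)! = -1/6  (running -1/6)
⟨..|..⟩ = √(48/5)·(-1/6) = -0.516398

−√(4/15) = -0.516398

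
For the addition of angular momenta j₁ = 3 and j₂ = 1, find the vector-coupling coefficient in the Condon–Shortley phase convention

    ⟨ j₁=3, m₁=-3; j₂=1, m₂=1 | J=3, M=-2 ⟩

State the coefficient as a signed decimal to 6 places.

triangle: 1!·5!·1!/8! = 120/40320
(j±m)!: 0!·6!·2!·0!·1!·5! = 172800
prefactor² = (2J+1)·Δ·N² = 3600
  k=1: −1/(1!·0!·5!·1!·0!·0!) = -1/120
Σ = -1/120  ⇒  CG² = 3600·(-1/120)² = 1/4
CG = −√(1/4) = -0.500000

−√(1/4) = -0.500000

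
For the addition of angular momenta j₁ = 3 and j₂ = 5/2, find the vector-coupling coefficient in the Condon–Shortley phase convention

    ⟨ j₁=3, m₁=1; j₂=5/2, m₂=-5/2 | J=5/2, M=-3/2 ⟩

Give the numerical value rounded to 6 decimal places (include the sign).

+√(2/7) ≈ +0.534522

triangle: 3!·3!·2!/9! = 72/362880
(j±m)!: 4!·2!·0!·5!·1!·4! = 138240
prefactor² = (2J+1)·Δ·N² = 1152/7
  k=0: +1/(0!·3!·2!·0!·1!·2!) = 1/24
Σ = 1/24  ⇒  CG² = 1152/7·1/24² = 2/7
CG = +√(2/7) = +0.534522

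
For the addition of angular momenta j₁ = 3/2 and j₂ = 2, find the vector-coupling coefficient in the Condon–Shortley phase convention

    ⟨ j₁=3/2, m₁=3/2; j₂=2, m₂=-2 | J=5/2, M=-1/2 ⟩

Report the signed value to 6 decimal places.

j₁+j₂−J=1  J+j₁−j₂=2  J−j₁+j₂=3  j₁+j₂+J+1=7
(j₁±m₁, j₂±m₂, J±M) = (3,0,0,4,2,3)
P² = 864/35
sum k=0..0:
  [0] +1/12 = 1/12
S = 1/12
C² = P²·S² = 6/35 ; C = +0.414039

+√(6/35) ≈ +0.414039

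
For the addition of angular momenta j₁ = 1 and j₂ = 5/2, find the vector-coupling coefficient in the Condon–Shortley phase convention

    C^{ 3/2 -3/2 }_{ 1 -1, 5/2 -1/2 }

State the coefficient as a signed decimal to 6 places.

j₁+j₂−J=2  J+j₁−j₂=0  J−j₁+j₂=3  j₁+j₂+J+1=6
(j₁±m₁, j₂±m₂, J±M) = (0,2,2,3,0,3)
P² = 48/5
sum k=2..2:
  [2] +1/12 = 1/12
S = 1/12
C² = P²·S² = 1/15 ; C = +0.258199

+0.258199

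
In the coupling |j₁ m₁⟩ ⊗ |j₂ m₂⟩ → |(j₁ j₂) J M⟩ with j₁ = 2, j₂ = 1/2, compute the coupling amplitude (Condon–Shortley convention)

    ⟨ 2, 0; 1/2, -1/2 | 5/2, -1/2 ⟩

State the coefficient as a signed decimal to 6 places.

j₁+j₂−J=0  J+j₁−j₂=4  J−j₁+j₂=1  j₁+j₂+J+1=6
(j₁±m₁, j₂±m₂, J±M) = (2,2,0,1,2,3)
P² = 48/5
sum k=0..0:
  [0] +1/4 = 1/4
S = 1/4
C² = P²·S² = 3/5 ; C = +0.774597

+0.774597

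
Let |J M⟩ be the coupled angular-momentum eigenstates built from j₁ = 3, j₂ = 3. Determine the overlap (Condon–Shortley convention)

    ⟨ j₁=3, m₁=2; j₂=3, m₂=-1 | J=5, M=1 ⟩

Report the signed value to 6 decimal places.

triangle: 1!×5!×5!/12! = 14400/479001600
(j±m)!: 5!×1!×2!×4!×6!×4! = 99532800
prefactor² = (2J+1)×Δ×N² = 230400/7
  k=0: +1/(0!×1!×1!×2!×4!×3!) = 1/288
  k=1: −1/(1!×0!×0!×1!×5!×4!) = -1/2880
Σ = 1/320  ⇒  CG² = 230400/7×1/320² = 9/28
CG = +√(9/28) = +0.566947

+√(9/28) ≈ +0.566947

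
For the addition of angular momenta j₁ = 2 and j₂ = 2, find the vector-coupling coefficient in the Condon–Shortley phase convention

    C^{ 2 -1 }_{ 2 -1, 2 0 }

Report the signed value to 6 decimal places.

-0.267261  (= −√(1/14))

triangle: 2!*2!*2!/7! = 8/5040
(j±m)!: 1!*3!*2!*2!*1!*3! = 144
prefactor² = (2J+1)*Δ*N² = 8/7
  k=1: −1/(1!*1!*2!*1!*0!*1!) = -1/2
  k=2: +1/(2!*0!*1!*0!*1!*2!) = 1/4
Σ = -1/4  ⇒  CG² = 8/7*(-1/4)² = 1/14
CG = −√(1/14) = -0.267261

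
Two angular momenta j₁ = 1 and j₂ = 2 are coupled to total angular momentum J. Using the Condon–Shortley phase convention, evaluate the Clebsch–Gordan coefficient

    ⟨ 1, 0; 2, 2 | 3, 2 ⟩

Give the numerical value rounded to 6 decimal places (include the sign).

+√(1/3) ≈ +0.577350

triangle: 0!·2!·4!/7! = 48/5040
(j±m)!: 1!·1!·4!·0!·5!·1! = 2880
prefactor² = (2J+1)·Δ·N² = 192
  k=0: +1/(0!·0!·1!·4!·1!·0!) = 1/24
Σ = 1/24  ⇒  CG² = 192·1/24² = 1/3
CG = +√(1/3) = +0.577350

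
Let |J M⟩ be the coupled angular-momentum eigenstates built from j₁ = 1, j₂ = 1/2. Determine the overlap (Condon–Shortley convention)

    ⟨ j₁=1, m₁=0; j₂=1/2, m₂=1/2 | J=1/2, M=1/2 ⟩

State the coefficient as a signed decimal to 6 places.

−√(1/3) ≈ -0.577350

√[2·1!1!0!/3! · 1!1!1!0!1!0!] = √(1/3)
  +(−1)^1/∏(1,0,0,0,1,0)! = -1  (running -1)
⟨..|..⟩ = √(1/3)·(-1) = -0.577350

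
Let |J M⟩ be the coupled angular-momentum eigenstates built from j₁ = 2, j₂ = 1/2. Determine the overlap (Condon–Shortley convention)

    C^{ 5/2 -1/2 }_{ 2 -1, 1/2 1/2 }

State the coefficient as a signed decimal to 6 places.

√[6·0!4!1!/6! · 1!3!1!0!2!3!] = √(72/5)
  +(−1)^0/∏(0,0,3,1,1,0)! = 1/6  (running 1/6)
⟨..|..⟩ = √(72/5)·(1/6) = +0.632456

+0.632456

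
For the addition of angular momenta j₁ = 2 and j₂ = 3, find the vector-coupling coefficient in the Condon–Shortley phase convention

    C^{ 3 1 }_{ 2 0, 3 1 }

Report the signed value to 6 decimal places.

-0.387298  (= −√(3/20))

triangle: 2!×2!×4!/9! = 96/362880
(j±m)!: 2!×2!×4!×2!×4!×2! = 9216
prefactor² = (2J+1)×Δ×N² = 256/15
  k=0: +1/(0!×2!×2!×4!×0!×0!) = 1/96
  k=1: −1/(1!×1!×1!×3!×1!×1!) = -1/6
  k=2: +1/(2!×0!×0!×2!×2!×2!) = 1/16
Σ = -3/32  ⇒  CG² = 256/15×(-3/32)² = 3/20
CG = −√(3/20) = -0.387298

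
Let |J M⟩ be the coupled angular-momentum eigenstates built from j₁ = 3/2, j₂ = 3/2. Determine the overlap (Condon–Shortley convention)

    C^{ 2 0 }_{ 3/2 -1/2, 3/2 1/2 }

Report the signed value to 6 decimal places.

-0.500000  (= −√(1/4))

triangle: 1!*2!*2!/6! = 4/720
(j±m)!: 1!*2!*2!*1!*2!*2! = 16
prefactor² = (2J+1)*Δ*N² = 4/9
  k=0: +1/(0!*1!*2!*2!*0!*0!) = 1/4
  k=1: −1/(1!*0!*1!*1!*1!*1!) = -1
Σ = -3/4  ⇒  CG² = 4/9*(-3/4)² = 1/4
CG = −√(1/4) = -0.500000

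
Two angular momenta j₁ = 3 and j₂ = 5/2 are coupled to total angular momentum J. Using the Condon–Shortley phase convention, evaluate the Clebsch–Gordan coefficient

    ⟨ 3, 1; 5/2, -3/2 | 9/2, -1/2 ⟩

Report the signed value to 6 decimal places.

+0.594588  (= +√(35/99))

triangle: 1!*5!*4!/11! = 2880/39916800
(j±m)!: 4!*2!*1!*4!*4!*5! = 3317760
prefactor² = (2J+1)*Δ*N² = 184320/77
  k=0: +1/(0!*1!*2!*1!*3!*3!) = 1/72
  k=1: −1/(1!*0!*1!*0!*4!*4!) = -1/576
Σ = 7/576  ⇒  CG² = 184320/77*7/576² = 35/99
CG = +√(35/99) = +0.594588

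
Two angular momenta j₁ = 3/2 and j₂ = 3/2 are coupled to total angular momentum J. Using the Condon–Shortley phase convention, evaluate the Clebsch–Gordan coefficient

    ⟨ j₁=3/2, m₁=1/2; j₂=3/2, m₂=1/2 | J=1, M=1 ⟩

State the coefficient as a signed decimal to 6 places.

√[3·2!1!1!/5! · 2!1!2!1!2!0!] = √(2/5)
  +(−1)^1/∏(1,1,0,1,1,0)! = -1  (running -1)
⟨..|..⟩ = √(2/5)·(-1) = -0.632456

−√(2/5) ≈ -0.632456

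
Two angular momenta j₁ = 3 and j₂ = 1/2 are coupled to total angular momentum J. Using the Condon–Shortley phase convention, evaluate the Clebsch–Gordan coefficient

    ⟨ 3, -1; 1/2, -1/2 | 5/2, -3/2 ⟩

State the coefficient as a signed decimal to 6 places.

+0.534522  (= +√(2/7))

triangle: 1!×5!×0!/7! = 120/5040
(j±m)!: 2!×4!×0!×1!×1!×4! = 1152
prefactor² = (2J+1)×Δ×N² = 1152/7
  k=0: +1/(0!×1!×4!×0!×1!×0!) = 1/24
Σ = 1/24  ⇒  CG² = 1152/7×1/24² = 2/7
CG = +√(2/7) = +0.534522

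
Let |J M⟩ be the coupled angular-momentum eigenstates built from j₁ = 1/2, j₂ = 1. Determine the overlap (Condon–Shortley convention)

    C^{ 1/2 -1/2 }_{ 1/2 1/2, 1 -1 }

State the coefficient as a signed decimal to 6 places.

+√(2/3) ≈ +0.816497

triangle: 1!*0!*1!/3! = 1/6
(j±m)!: 1!*0!*0!*2!*0!*1! = 2
prefactor² = (2J+1)*Δ*N² = 2/3
  k=0: +1/(0!*1!*0!*0!*0!*1!) = 1
Σ = 1  ⇒  CG² = 2/3*1² = 2/3
CG = +√(2/3) = +0.816497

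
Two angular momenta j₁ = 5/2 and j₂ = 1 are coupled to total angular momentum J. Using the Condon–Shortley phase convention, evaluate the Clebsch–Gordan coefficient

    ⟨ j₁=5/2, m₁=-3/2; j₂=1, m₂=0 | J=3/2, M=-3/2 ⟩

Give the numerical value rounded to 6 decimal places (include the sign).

√[4·2!3!0!/6! · 1!4!1!1!0!3!] = √(48/5)
  +(−1)^1/∏(1,1,3,0,0,0)! = -1/6  (running -1/6)
⟨..|..⟩ = √(48/5)·(-1/6) = -0.516398

−√(4/15) = -0.516398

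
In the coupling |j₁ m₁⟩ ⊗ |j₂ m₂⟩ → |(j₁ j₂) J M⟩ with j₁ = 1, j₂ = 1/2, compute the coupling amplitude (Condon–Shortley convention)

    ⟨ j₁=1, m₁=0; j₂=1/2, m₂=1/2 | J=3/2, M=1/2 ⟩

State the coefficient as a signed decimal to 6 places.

+0.816497

triangle: 0!·2!·1!/4! = 2/24
(j±m)!: 1!·1!·1!·0!·2!·1! = 2
prefactor² = (2J+1)·Δ·N² = 2/3
  k=0: +1/(0!·0!·1!·1!·1!·0!) = 1
Σ = 1  ⇒  CG² = 2/3·1² = 2/3
CG = +√(2/3) = +0.816497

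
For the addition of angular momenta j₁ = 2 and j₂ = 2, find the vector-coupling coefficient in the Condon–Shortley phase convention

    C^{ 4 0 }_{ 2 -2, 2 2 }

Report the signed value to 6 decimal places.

+√(1/70) ≈ +0.119523

√[9·0!4!4!/9! · 0!4!4!0!4!4!] = √(165888/35)
  +(−1)^0/∏(0,0,4,4,0,0)! = 1/576  (running 1/576)
⟨..|..⟩ = √(165888/35)·(1/576) = +0.119523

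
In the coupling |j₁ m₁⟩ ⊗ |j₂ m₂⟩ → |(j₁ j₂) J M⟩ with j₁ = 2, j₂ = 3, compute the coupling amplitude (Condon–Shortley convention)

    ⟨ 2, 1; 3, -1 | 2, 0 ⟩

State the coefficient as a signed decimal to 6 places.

√[5·3!1!3!/8! · 3!1!2!4!2!2!] = √(36/7)
  +(−1)^0/∏(0,3,1,2,0,1)! = 1/12  (running 1/12)
  +(−1)^1/∏(1,2,0,1,1,2)! = -1/4  (running -1/6)
⟨..|..⟩ = √(36/7)·(-1/6) = -0.377964

-0.377964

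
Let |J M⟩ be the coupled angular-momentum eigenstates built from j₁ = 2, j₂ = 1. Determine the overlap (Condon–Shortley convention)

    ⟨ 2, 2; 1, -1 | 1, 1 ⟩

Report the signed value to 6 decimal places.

√[3·2!2!0!/5! · 4!0!0!2!2!0!] = √(48/5)
  +(−1)^0/∏(0,2,0,0,2,0)! = 1/4  (running 1/4)
⟨..|..⟩ = √(48/5)·(1/4) = +0.774597

+0.774597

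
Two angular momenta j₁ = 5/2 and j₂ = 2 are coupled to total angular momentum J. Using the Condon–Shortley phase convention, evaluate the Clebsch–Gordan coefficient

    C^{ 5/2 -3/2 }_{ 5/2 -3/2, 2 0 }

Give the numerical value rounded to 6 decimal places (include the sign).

−√(1/70) = -0.119523

√[6·2!3!2!/8! · 1!4!2!2!1!4!] = √(288/35)
  +(−1)^1/∏(1,1,3,1,0,1)! = -1/6  (running -1/6)
  +(−1)^2/∏(2,0,2,0,1,2)! = 1/8  (running -1/24)
⟨..|..⟩ = √(288/35)·(-1/24) = -0.119523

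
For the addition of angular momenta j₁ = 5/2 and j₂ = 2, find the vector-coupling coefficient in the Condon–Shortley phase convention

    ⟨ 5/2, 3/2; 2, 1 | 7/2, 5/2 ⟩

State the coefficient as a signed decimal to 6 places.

j₁+j₂−J=1  J+j₁−j₂=4  J−j₁+j₂=3  j₁+j₂+J+1=9
(j₁±m₁, j₂±m₂, J±M) = (4,1,3,1,6,1)
P² = 2304/7
sum k=0..1:
  [0] +1/36 = 1/36
  [1] −1/48 = -1/48
S = 1/144
C² = P²·S² = 1/63 ; C = +0.125988

+0.125988  (= +√(1/63))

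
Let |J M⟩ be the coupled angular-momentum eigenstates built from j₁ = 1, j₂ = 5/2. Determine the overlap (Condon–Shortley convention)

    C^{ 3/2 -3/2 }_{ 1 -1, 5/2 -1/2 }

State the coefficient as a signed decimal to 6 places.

+0.258199

√[4·2!0!3!/6! · 0!2!2!3!0!3!] = √(48/5)
  +(−1)^2/∏(2,0,0,0,0,3)! = 1/12  (running 1/12)
⟨..|..⟩ = √(48/5)·(1/12) = +0.258199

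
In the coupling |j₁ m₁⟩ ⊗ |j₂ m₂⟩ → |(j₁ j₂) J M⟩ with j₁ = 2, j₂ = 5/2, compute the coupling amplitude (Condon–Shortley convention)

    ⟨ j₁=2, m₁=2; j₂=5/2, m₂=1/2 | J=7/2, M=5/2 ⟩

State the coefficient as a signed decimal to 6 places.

+0.712697  (= +√(32/63))

triangle: 1!·3!·4!/9! = 144/362880
(j±m)!: 4!·0!·3!·2!·6!·1! = 207360
prefactor² = (2J+1)·Δ·N² = 4608/7
  k=0: +1/(0!·1!·0!·3!·3!·1!) = 1/36
Σ = 1/36  ⇒  CG² = 4608/7·1/36² = 32/63
CG = +√(32/63) = +0.712697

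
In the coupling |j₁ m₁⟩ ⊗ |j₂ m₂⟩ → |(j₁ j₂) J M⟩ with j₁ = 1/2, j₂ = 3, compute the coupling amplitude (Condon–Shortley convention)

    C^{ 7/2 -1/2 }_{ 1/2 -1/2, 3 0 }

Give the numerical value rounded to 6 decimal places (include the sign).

+0.755929

triangle: 0!*1!*6!/8! = 720/40320
(j±m)!: 0!*1!*3!*3!*3!*4! = 5184
prefactor² = (2J+1)*Δ*N² = 5184/7
  k=0: +1/(0!*0!*1!*3!*0!*3!) = 1/36
Σ = 1/36  ⇒  CG² = 5184/7*1/36² = 4/7
CG = +√(4/7) = +0.755929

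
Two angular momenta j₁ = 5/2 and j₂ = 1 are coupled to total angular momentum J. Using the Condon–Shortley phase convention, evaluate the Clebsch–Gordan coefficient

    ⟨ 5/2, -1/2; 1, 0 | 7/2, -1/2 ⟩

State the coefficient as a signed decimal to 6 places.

+0.755929  (= +√(4/7))

triangle: 0!·5!·2!/8! = 240/40320
(j±m)!: 2!·3!·1!·1!·3!·4! = 1728
prefactor² = (2J+1)·Δ·N² = 576/7
  k=0: +1/(0!·0!·3!·1!·2!·1!) = 1/12
Σ = 1/12  ⇒  CG² = 576/7·1/12² = 4/7
CG = +√(4/7) = +0.755929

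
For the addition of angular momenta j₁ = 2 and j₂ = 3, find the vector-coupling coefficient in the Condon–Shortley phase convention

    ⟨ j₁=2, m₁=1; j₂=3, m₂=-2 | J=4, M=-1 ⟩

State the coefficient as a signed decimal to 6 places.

+√(7/20) = +0.591608

triangle: 1!*3!*5!/10! = 720/3628800
(j±m)!: 3!*1!*1!*5!*3!*5! = 518400
prefactor² = (2J+1)*Δ*N² = 6480/7
  k=0: +1/(0!*1!*1!*1!*2!*4!) = 1/48
  k=1: −1/(1!*0!*0!*0!*3!*5!) = -1/720
Σ = 7/360  ⇒  CG² = 6480/7*7/360² = 7/20
CG = +√(7/20) = +0.591608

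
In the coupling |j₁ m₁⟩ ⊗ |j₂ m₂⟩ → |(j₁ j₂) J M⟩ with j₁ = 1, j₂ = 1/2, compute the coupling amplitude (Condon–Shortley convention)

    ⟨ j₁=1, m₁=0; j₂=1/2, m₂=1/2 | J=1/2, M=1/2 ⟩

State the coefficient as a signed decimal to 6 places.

−√(1/3) ≈ -0.577350

√[2·1!1!0!/3! · 1!1!1!0!1!0!] = √(1/3)
  +(−1)^1/∏(1,0,0,0,1,0)! = -1  (running -1)
⟨..|..⟩ = √(1/3)·(-1) = -0.577350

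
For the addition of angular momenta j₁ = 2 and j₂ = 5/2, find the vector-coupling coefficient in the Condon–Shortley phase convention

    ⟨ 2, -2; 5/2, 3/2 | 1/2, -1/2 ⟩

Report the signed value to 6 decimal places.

+√(1/15) = +0.258199

j₁+j₂−J=4  J+j₁−j₂=0  J−j₁+j₂=1  j₁+j₂+J+1=6
(j₁±m₁, j₂±m₂, J±M) = (0,4,4,1,0,1)
P² = 192/5
sum k=4..4:
  [4] +1/24 = 1/24
S = 1/24
C² = P²·S² = 1/15 ; C = +0.258199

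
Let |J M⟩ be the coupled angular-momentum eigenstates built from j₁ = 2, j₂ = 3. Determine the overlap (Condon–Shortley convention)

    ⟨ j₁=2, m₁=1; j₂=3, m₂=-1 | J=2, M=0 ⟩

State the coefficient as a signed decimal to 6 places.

triangle: 3!*1!*3!/8! = 36/40320
(j±m)!: 3!*1!*2!*4!*2!*2! = 1152
prefactor² = (2J+1)*Δ*N² = 36/7
  k=0: +1/(0!*3!*1!*2!*0!*1!) = 1/12
  k=1: −1/(1!*2!*0!*1!*1!*2!) = -1/4
Σ = -1/6  ⇒  CG² = 36/7*(-1/6)² = 1/7
CG = −√(1/7) = -0.377964

−√(1/7) = -0.377964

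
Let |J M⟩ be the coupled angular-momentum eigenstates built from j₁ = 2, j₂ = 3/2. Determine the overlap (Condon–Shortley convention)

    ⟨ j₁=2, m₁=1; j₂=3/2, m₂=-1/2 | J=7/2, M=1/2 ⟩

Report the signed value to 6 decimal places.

+0.585540  (= +√(12/35))

√[8·0!4!3!/8! · 3!1!1!2!4!3!] = √(1728/35)
  +(−1)^0/∏(0,0,1,1,3,2)! = 1/12  (running 1/12)
⟨..|..⟩ = √(1728/35)·(1/12) = +0.585540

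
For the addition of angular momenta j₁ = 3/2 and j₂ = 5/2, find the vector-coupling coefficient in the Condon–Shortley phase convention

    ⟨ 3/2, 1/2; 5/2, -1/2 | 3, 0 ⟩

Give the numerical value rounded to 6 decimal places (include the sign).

j₁+j₂−J=1  J+j₁−j₂=2  J−j₁+j₂=4  j₁+j₂+J+1=8
(j₁±m₁, j₂±m₂, J±M) = (2,1,2,3,3,3)
P² = 36/5
sum k=0..1:
  [0] +1/4 = 1/4
  [1] −1/12 = -1/12
S = 1/6
C² = P²·S² = 1/5 ; C = +0.447214

+√(1/5) ≈ +0.447214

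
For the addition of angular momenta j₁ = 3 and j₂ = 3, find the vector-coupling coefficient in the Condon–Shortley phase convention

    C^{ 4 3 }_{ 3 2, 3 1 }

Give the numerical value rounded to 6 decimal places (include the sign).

-0.301511  (= −√(1/11))

triangle: 2!*4!*4!/11! = 1152/39916800
(j±m)!: 5!*1!*4!*2!*7!*1! = 29030400
prefactor² = (2J+1)*Δ*N² = 82944/11
  k=0: +1/(0!*2!*1!*4!*3!*0!) = 1/288
  k=1: −1/(1!*1!*0!*3!*4!*1!) = -1/144
Σ = -1/288  ⇒  CG² = 82944/11*(-1/288)² = 1/11
CG = −√(1/11) = -0.301511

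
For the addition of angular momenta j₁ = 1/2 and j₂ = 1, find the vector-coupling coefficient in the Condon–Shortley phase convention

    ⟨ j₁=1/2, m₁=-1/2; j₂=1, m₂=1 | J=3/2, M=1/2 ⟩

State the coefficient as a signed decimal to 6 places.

+√(1/3) ≈ +0.577350

√[4·0!1!2!/4! · 0!1!2!0!2!1!] = √(4/3)
  +(−1)^0/∏(0,0,1,2,0,0)! = 1/2  (running 1/2)
⟨..|..⟩ = √(4/3)·(1/2) = +0.577350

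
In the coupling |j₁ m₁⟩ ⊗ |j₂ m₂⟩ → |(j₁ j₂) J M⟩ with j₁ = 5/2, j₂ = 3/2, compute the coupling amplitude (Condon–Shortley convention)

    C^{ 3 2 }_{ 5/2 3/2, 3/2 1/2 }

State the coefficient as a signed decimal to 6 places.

+√(1/12) ≈ +0.288675

√[7·1!4!2!/8! · 4!1!2!1!5!1!] = √(48)
  +(−1)^0/∏(0,1,1,2,3,0)! = 1/12  (running 1/12)
  +(−1)^1/∏(1,0,0,1,4,1)! = -1/24  (running 1/24)
⟨..|..⟩ = √(48)·(1/24) = +0.288675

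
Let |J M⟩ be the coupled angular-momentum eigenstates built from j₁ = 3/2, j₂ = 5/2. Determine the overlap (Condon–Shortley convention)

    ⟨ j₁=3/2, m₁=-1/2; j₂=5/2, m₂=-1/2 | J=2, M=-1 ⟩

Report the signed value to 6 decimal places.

j₁+j₂−J=2  J+j₁−j₂=1  J−j₁+j₂=3  j₁+j₂+J+1=7
(j₁±m₁, j₂±m₂, J±M) = (1,2,2,3,1,3)
P² = 12/7
sum k=1..2:
  [1] −1/2 = -1/2
  [2] +1/12 = 1/12
S = -5/12
C² = P²·S² = 25/84 ; C = -0.545545

-0.545545  (= −√(25/84))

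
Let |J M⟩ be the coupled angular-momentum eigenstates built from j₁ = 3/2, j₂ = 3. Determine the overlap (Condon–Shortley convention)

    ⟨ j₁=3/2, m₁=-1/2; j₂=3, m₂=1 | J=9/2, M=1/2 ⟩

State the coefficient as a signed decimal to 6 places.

triangle: 0!·3!·6!/10! = 4320/3628800
(j±m)!: 1!·2!·4!·2!·5!·4! = 276480
prefactor² = (2J+1)·Δ·N² = 23040/7
  k=0: +1/(0!·0!·2!·4!·1!·2!) = 1/96
Σ = 1/96  ⇒  CG² = 23040/7·1/96² = 5/14
CG = +√(5/14) = +0.597614

+0.597614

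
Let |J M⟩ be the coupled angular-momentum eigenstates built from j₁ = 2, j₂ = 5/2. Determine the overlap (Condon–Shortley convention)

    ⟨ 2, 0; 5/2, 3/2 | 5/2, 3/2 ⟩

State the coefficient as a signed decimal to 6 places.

√[6·2!2!3!/8! · 2!2!4!1!4!1!] = √(288/35)
  +(−1)^1/∏(1,1,1,3,1,0)! = -1/6  (running -1/6)
  +(−1)^2/∏(2,0,0,2,2,1)! = 1/8  (running -1/24)
⟨..|..⟩ = √(288/35)·(-1/24) = -0.119523

−√(1/70) ≈ -0.119523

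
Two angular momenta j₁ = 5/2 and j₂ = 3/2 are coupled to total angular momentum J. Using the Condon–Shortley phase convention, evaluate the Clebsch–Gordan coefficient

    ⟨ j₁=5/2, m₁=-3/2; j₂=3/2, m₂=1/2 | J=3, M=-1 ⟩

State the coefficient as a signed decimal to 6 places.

-0.639010

j₁+j₂−J=1  J+j₁−j₂=4  J−j₁+j₂=2  j₁+j₂+J+1=8
(j₁±m₁, j₂±m₂, J±M) = (1,4,2,1,2,4)
P² = 96/5
sum k=0..1:
  [0] +1/48 = 1/48
  [1] −1/6 = -1/6
S = -7/48
C² = P²·S² = 49/120 ; C = -0.639010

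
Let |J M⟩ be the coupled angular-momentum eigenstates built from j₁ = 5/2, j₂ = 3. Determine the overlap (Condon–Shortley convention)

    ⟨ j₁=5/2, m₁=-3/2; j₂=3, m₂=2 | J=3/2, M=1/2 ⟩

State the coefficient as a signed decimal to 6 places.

-0.218218

triangle: 4!*1!*2!/8! = 48/40320
(j±m)!: 1!*4!*5!*1!*2!*1! = 5760
prefactor² = (2J+1)*Δ*N² = 192/7
  k=3: −1/(3!*1!*1!*2!*0!*0!) = -1/12
  k=4: +1/(4!*0!*0!*1!*1!*1!) = 1/24
Σ = -1/24  ⇒  CG² = 192/7*(-1/24)² = 1/21
CG = −√(1/21) = -0.218218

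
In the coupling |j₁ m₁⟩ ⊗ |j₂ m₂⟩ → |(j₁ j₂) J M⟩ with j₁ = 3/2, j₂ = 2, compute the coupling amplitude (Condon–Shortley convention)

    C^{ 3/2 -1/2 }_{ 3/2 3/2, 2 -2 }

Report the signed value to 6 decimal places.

triangle: 2!·1!·2!/6! = 4/720
(j±m)!: 3!·0!·0!·4!·1!·2! = 288
prefactor² = (2J+1)·Δ·N² = 32/5
  k=0: +1/(0!·2!·0!·0!·1!·2!) = 1/4
Σ = 1/4  ⇒  CG² = 32/5·1/4² = 2/5
CG = +√(2/5) = +0.632456

+√(2/5) ≈ +0.632456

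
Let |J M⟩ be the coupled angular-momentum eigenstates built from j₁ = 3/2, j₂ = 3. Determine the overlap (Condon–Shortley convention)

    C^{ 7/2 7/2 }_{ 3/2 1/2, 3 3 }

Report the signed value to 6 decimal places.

j₁+j₂−J=1  J+j₁−j₂=2  J−j₁+j₂=5  j₁+j₂+J+1=9
(j₁±m₁, j₂±m₂, J±M) = (2,1,6,0,7,0)
P² = 38400
sum k=1..1:
  [1] −1/240 = -1/240
S = -1/240
C² = P²·S² = 2/3 ; C = -0.816497

−√(2/3) ≈ -0.816497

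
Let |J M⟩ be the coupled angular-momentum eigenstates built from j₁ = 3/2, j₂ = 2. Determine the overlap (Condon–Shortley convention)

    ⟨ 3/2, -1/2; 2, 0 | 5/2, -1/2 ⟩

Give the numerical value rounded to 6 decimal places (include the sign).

−√(3/35) = -0.292770

√[6·1!2!3!/7! · 1!2!2!2!2!3!] = √(48/35)
  +(−1)^0/∏(0,1,2,2,0,1)! = 1/4  (running 1/4)
  +(−1)^1/∏(1,0,1,1,1,2)! = -1/2  (running -1/4)
⟨..|..⟩ = √(48/35)·(-1/4) = -0.292770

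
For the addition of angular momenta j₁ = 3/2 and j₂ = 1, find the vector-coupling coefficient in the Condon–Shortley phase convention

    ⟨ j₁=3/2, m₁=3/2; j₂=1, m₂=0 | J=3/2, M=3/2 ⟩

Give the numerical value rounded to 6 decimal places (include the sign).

+√(3/5) = +0.774597

√[4·1!2!1!/5! · 3!0!1!1!3!0!] = √(12/5)
  +(−1)^0/∏(0,1,0,1,2,0)! = 1/2  (running 1/2)
⟨..|..⟩ = √(12/5)·(1/2) = +0.774597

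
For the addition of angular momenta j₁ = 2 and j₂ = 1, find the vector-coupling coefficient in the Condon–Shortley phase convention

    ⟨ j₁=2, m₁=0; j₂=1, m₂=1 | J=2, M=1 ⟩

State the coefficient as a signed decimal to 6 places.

√[5·1!3!1!/6! · 2!2!2!0!3!1!] = √(2)
  +(−1)^1/∏(1,0,1,1,2,0)! = -1/2  (running -1/2)
⟨..|..⟩ = √(2)·(-1/2) = -0.707107

−√(1/2) = -0.707107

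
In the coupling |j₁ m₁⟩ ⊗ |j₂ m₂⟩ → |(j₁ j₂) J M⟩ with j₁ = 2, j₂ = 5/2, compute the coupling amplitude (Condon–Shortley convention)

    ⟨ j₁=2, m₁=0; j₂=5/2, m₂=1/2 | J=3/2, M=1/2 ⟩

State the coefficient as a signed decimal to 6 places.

+√(2/35) = +0.239046

triangle: 3!×1!×2!/7! = 12/5040
(j±m)!: 2!×2!×3!×2!×2!×1! = 96
prefactor² = (2J+1)×Δ×N² = 32/35
  k=1: −1/(1!×2!×1!×2!×0!×0!) = -1/4
  k=2: +1/(2!×1!×0!×1!×1!×1!) = 1/2
Σ = 1/4  ⇒  CG² = 32/35×1/4² = 2/35
CG = +√(2/35) = +0.239046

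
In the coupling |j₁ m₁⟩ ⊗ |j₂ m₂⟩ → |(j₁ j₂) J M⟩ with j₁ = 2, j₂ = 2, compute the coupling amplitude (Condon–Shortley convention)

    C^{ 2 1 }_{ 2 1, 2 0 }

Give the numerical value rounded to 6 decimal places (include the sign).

-0.267261  (= −√(1/14))

√[5·2!2!2!/7! · 3!1!2!2!3!1!] = √(8/7)
  +(−1)^0/∏(0,2,1,2,1,0)! = 1/4  (running 1/4)
  +(−1)^1/∏(1,1,0,1,2,1)! = -1/2  (running -1/4)
⟨..|..⟩ = √(8/7)·(-1/4) = -0.267261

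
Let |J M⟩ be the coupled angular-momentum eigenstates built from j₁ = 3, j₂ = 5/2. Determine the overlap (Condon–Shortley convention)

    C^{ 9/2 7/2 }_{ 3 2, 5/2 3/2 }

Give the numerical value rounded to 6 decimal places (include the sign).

triangle: 1!·5!·4!/11! = 2880/39916800
(j±m)!: 5!·1!·4!·1!·8!·1! = 116121600
prefactor² = (2J+1)·Δ·N² = 921600/11
  k=0: +1/(0!·1!·1!·4!·4!·0!) = 1/576
  k=1: −1/(1!·0!·0!·3!·5!·1!) = -1/720
Σ = 1/2880  ⇒  CG² = 921600/11·1/2880² = 1/99
CG = +√(1/99) = +0.100504

+√(1/99) ≈ +0.100504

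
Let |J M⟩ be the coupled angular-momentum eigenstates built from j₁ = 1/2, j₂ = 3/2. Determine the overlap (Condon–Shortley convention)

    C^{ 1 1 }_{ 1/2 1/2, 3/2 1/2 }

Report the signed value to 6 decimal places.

j₁+j₂−J=1  J+j₁−j₂=0  J−j₁+j₂=2  j₁+j₂+J+1=4
(j₁±m₁, j₂±m₂, J±M) = (1,0,2,1,2,0)
P² = 1
sum k=0..0:
  [0] +1/2 = 1/2
S = 1/2
C² = P²·S² = 1/4 ; C = +0.500000

+√(1/4) ≈ +0.500000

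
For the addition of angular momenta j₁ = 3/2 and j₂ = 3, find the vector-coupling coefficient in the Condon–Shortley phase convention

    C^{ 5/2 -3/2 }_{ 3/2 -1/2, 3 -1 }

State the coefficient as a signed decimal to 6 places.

−√(7/20) ≈ -0.591608

√[6·2!1!4!/8! · 1!2!2!4!1!4!] = √(576/35)
  +(−1)^1/∏(1,1,1,1,0,3)! = -1/6  (running -1/6)
  +(−1)^2/∏(2,0,0,0,1,4)! = 1/48  (running -7/48)
⟨..|..⟩ = √(576/35)·(-7/48) = -0.591608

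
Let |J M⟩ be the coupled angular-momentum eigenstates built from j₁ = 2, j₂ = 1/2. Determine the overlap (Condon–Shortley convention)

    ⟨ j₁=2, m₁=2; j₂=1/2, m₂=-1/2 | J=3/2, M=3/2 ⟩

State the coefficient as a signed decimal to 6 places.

triangle: 1!×3!×0!/5! = 6/120
(j±m)!: 4!×0!×0!×1!×3!×0! = 144
prefactor² = (2J+1)×Δ×N² = 144/5
  k=0: +1/(0!×1!×0!×0!×3!×0!) = 1/6
Σ = 1/6  ⇒  CG² = 144/5×1/6² = 4/5
CG = +√(4/5) = +0.894427

+0.894427  (= +√(4/5))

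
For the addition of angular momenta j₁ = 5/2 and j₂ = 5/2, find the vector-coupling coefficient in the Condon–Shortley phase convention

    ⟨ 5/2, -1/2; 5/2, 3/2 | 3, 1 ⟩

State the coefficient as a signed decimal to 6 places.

√[7·2!3!3!/9! · 2!3!4!1!4!2!] = √(96/5)
  +(−1)^1/∏(1,1,2,3,1,0)! = -1/12  (running -1/12)
  +(−1)^2/∏(2,0,1,2,2,1)! = 1/8  (running 1/24)
⟨..|..⟩ = √(96/5)·(1/24) = +0.182574

+√(1/30) = +0.182574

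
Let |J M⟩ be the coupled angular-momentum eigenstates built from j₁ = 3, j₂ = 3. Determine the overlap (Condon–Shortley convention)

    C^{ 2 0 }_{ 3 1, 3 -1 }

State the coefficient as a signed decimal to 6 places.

−√(3/28) = -0.327327

j₁+j₂−J=4  J+j₁−j₂=2  J−j₁+j₂=2  j₁+j₂+J+1=9
(j₁±m₁, j₂±m₂, J±M) = (4,2,2,4,2,2)
P² = 256/21
sum k=0..2:
  [0] +1/96 = 1/96
  [1] −1/6 = -1/6
  [2] +1/16 = 1/16
S = -3/32
C² = P²·S² = 3/28 ; C = -0.327327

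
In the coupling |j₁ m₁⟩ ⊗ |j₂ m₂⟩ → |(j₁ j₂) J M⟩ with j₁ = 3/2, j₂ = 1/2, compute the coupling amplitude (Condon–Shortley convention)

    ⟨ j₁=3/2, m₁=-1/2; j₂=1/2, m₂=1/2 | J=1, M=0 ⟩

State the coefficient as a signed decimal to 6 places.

j₁+j₂−J=1  J+j₁−j₂=2  J−j₁+j₂=0  j₁+j₂+J+1=4
(j₁±m₁, j₂±m₂, J±M) = (1,2,1,0,1,1)
P² = 1/2
sum k=1..1:
  [1] −1/1 = -1
S = -1
C² = P²·S² = 1/2 ; C = -0.707107

−√(1/2) = -0.707107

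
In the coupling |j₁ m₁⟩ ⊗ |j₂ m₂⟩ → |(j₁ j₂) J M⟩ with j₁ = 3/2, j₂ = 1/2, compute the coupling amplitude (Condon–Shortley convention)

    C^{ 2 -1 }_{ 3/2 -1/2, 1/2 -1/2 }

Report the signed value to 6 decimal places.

+√(3/4) ≈ +0.866025

j₁+j₂−J=0  J+j₁−j₂=3  J−j₁+j₂=1  j₁+j₂+J+1=5
(j₁±m₁, j₂±m₂, J±M) = (1,2,0,1,1,3)
P² = 3
sum k=0..0:
  [0] +1/2 = 1/2
S = 1/2
C² = P²·S² = 3/4 ; C = +0.866025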